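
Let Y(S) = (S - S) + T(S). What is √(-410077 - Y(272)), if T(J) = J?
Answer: I*√410349 ≈ 640.58*I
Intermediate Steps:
Y(S) = S (Y(S) = (S - S) + S = 0 + S = S)
√(-410077 - Y(272)) = √(-410077 - 1*272) = √(-410077 - 272) = √(-410349) = I*√410349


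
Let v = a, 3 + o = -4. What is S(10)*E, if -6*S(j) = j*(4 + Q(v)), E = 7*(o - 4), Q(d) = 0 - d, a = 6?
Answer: -770/3 ≈ -256.67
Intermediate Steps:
o = -7 (o = -3 - 4 = -7)
v = 6
Q(d) = -d
E = -77 (E = 7*(-7 - 4) = 7*(-11) = -77)
S(j) = j/3 (S(j) = -j*(4 - 1*6)/6 = -j*(4 - 6)/6 = -j*(-2)/6 = -(-1)*j/3 = j/3)
S(10)*E = ((⅓)*10)*(-77) = (10/3)*(-77) = -770/3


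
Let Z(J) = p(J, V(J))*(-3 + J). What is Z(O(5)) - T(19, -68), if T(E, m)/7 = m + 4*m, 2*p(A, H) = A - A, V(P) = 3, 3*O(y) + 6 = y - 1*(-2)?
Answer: 2380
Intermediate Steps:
O(y) = -4/3 + y/3 (O(y) = -2 + (y - 1*(-2))/3 = -2 + (y + 2)/3 = -2 + (2 + y)/3 = -2 + (⅔ + y/3) = -4/3 + y/3)
p(A, H) = 0 (p(A, H) = (A - A)/2 = (½)*0 = 0)
T(E, m) = 35*m (T(E, m) = 7*(m + 4*m) = 7*(5*m) = 35*m)
Z(J) = 0 (Z(J) = 0*(-3 + J) = 0)
Z(O(5)) - T(19, -68) = 0 - 35*(-68) = 0 - 1*(-2380) = 0 + 2380 = 2380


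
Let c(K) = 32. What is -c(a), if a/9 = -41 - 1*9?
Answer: -32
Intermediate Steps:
a = -450 (a = 9*(-41 - 1*9) = 9*(-41 - 9) = 9*(-50) = -450)
-c(a) = -1*32 = -32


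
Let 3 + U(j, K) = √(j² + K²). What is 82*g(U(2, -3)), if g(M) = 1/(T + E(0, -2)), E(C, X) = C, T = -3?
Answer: -82/3 ≈ -27.333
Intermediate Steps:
U(j, K) = -3 + √(K² + j²) (U(j, K) = -3 + √(j² + K²) = -3 + √(K² + j²))
g(M) = -⅓ (g(M) = 1/(-3 + 0) = 1/(-3) = -⅓)
82*g(U(2, -3)) = 82*(-⅓) = -82/3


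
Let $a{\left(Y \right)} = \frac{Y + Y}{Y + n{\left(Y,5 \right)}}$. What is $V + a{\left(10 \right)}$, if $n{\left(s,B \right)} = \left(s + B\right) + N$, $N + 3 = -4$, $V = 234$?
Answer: $\frac{2116}{9} \approx 235.11$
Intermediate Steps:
$N = -7$ ($N = -3 - 4 = -7$)
$n{\left(s,B \right)} = -7 + B + s$ ($n{\left(s,B \right)} = \left(s + B\right) - 7 = \left(B + s\right) - 7 = -7 + B + s$)
$a{\left(Y \right)} = \frac{2 Y}{-2 + 2 Y}$ ($a{\left(Y \right)} = \frac{Y + Y}{Y + \left(-7 + 5 + Y\right)} = \frac{2 Y}{Y + \left(-2 + Y\right)} = \frac{2 Y}{-2 + 2 Y}$)
$V + a{\left(10 \right)} = 234 + \frac{10}{-1 + 10} = 234 + \frac{10}{9} = \frac{2116}{9}$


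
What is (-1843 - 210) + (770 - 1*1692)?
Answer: -2975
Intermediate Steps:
(-1843 - 210) + (770 - 1*1692) = -2053 + (770 - 1692) = -2053 - 922 = -2975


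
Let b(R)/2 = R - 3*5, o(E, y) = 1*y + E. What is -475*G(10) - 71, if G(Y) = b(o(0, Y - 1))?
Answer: 5629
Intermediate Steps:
o(E, y) = E + y (o(E, y) = y + E = E + y)
b(R) = -30 + 2*R (b(R) = 2*(R - 3*5) = 2*(R - 15) = 2*(-15 + R) = -30 + 2*R)
G(Y) = -32 + 2*Y (G(Y) = -30 + 2*(0 + (Y - 1)) = -30 + 2*(0 + (-1 + Y)) = -30 + 2*(-1 + Y) = -30 + (-2 + 2*Y) = -32 + 2*Y)
-475*G(10) - 71 = -475*(-32 + 2*10) - 71 = -475*(-32 + 20) - 71 = -475*(-12) - 71 = 5700 - 71 = 5629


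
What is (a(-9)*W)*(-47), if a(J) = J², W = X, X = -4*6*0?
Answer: 0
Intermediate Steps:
X = 0 (X = -24*0 = 0)
W = 0
(a(-9)*W)*(-47) = ((-9)²*0)*(-47) = (81*0)*(-47) = 0*(-47) = 0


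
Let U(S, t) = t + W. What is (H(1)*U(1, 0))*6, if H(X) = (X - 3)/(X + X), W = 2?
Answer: -12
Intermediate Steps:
U(S, t) = 2 + t (U(S, t) = t + 2 = 2 + t)
H(X) = (-3 + X)/(2*X) (H(X) = (-3 + X)/((2*X)) = (-3 + X)*(1/(2*X)) = (-3 + X)/(2*X))
(H(1)*U(1, 0))*6 = (((1/2)*(-3 + 1)/1)*(2 + 0))*6 = (((1/2)*1*(-2))*2)*6 = -1*2*6 = -2*6 = -12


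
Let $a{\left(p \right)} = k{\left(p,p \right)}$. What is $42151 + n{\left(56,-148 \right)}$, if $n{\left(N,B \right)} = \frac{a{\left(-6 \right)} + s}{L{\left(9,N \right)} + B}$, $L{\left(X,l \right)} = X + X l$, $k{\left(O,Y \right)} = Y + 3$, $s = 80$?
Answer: $\frac{15385192}{365} \approx 42151.0$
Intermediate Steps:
$k{\left(O,Y \right)} = 3 + Y$
$a{\left(p \right)} = 3 + p$
$n{\left(N,B \right)} = \frac{77}{9 + B + 9 N}$ ($n{\left(N,B \right)} = \frac{\left(3 - 6\right) + 80}{9 \left(1 + N\right) + B} = \frac{-3 + 80}{\left(9 + 9 N\right) + B} = \frac{77}{9 + B + 9 N}$)
$42151 + n{\left(56,-148 \right)} = 42151 + \frac{77}{9 - 148 + 9 \cdot 56} = 42151 + \frac{77}{9 - 148 + 504} = 42151 + \frac{77}{365} = \frac{15385192}{365}$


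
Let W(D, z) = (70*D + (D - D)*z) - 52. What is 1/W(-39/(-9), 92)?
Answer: 3/754 ≈ 0.0039788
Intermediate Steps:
W(D, z) = -52 + 70*D (W(D, z) = (70*D + 0*z) - 52 = (70*D + 0) - 52 = 70*D - 52 = -52 + 70*D)
1/W(-39/(-9), 92) = 1/(-52 + 70*(-39/(-9))) = 1/(-52 + 70*(-39*(-⅑))) = 1/(-52 + 70*(13/3)) = 1/(-52 + 910/3) = 1/(754/3) = 3/754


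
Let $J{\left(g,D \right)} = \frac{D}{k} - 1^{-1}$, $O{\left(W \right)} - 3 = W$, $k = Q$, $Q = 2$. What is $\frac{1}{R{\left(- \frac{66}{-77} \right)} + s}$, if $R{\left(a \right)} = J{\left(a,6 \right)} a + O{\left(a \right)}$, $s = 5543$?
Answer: $\frac{7}{38840} \approx 0.00018023$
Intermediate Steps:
$k = 2$
$O{\left(W \right)} = 3 + W$
$J{\left(g,D \right)} = -1 + \frac{D}{2}$ ($J{\left(g,D \right)} = \frac{D}{2} - 1^{-1} = D \frac{1}{2} - 1 = \frac{D}{2} - 1 = -1 + \frac{D}{2}$)
$R{\left(a \right)} = 3 + 3 a$ ($R{\left(a \right)} = \left(-1 + \frac{1}{2} \cdot 6\right) a + \left(3 + a\right) = \left(-1 + 3\right) a + \left(3 + a\right) = 2 a + \left(3 + a\right) = 3 + 3 a$)
$\frac{1}{R{\left(- \frac{66}{-77} \right)} + s} = \frac{1}{\left(3 + 3 \left(- \frac{66}{-77}\right)\right) + 5543} = \frac{1}{\left(3 + 3 \left(\left(-66\right) \left(- \frac{1}{77}\right)\right)\right) + 5543} = \frac{1}{\left(3 + 3 \cdot \frac{6}{7}\right) + 5543} = \frac{1}{\left(3 + \frac{18}{7}\right) + 5543} = \frac{1}{\frac{39}{7} + 5543} = \frac{1}{\frac{38840}{7}} = \frac{7}{38840}$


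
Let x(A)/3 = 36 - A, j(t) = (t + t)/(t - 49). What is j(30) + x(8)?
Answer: 1536/19 ≈ 80.842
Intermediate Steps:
j(t) = 2*t/(-49 + t) (j(t) = (2*t)/(-49 + t) = 2*t/(-49 + t))
x(A) = 108 - 3*A (x(A) = 3*(36 - A) = 108 - 3*A)
j(30) + x(8) = 2*30/(-49 + 30) + (108 - 3*8) = 2*30/(-19) + (108 - 24) = 2*30*(-1/19) + 84 = -60/19 + 84 = 1536/19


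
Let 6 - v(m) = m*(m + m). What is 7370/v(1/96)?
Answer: 33960960/27647 ≈ 1228.4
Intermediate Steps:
v(m) = 6 - 2*m² (v(m) = 6 - m*(m + m) = 6 - m*2*m = 6 - 2*m²)
7370/v(1/96) = 7370/(6 - 2*(1/96)²) = 7370/(6 - 2*1/9216) = 7370/(6 - 1/4608) = 7370/(27647/4608) = 7370*(4608/27647) = 33960960/27647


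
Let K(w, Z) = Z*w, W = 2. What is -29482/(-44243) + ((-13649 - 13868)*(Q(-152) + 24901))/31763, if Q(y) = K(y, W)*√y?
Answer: -30314403309765/1405290409 + 16730336*I*√38/31763 ≈ -21572.0 + 3246.9*I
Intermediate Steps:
Q(y) = 2*y^(3/2) (Q(y) = (2*y)*√y = 2*y^(3/2))
-29482/(-44243) + ((-13649 - 13868)*(Q(-152) + 24901))/31763 = -29482/(-44243) + ((-13649 - 13868)*(2*(-152)^(3/2) + 24901))/31763 = -29482*(-1/44243) - 27517*(2*(-304*I*√38) + 24901)*(1/31763) = 29482/44243 - 27517*(-608*I*√38 + 24901)*(1/31763) = 29482/44243 - 27517*(24901 - 608*I*√38)*(1/31763) = 29482/44243 + (-685200817 + 16730336*I*√38)*(1/31763) = 29482/44243 + (-685200817/31763 + 16730336*I*√38/31763) = -30314403309765/1405290409 + 16730336*I*√38/31763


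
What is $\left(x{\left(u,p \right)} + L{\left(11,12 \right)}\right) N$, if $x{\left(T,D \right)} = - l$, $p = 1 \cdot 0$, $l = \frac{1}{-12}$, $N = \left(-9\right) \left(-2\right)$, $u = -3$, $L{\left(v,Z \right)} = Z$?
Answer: $\frac{435}{2} \approx 217.5$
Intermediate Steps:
$N = 18$
$l = - \frac{1}{12} \approx -0.083333$
$p = 0$
$x{\left(T,D \right)} = \frac{1}{12}$ ($x{\left(T,D \right)} = \left(-1\right) \left(- \frac{1}{12}\right) = \frac{1}{12}$)
$\left(x{\left(u,p \right)} + L{\left(11,12 \right)}\right) N = \left(\frac{1}{12} + 12\right) 18 = \frac{145}{12} \cdot 18 = \frac{435}{2}$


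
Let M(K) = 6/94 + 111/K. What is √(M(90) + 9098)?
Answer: √18090312690/1410 ≈ 95.390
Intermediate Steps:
M(K) = 3/47 + 111/K (M(K) = 6*(1/94) + 111/K = 3/47 + 111/K)
√(M(90) + 9098) = √((3/47 + 111/90) + 9098) = √((3/47 + 111*(1/90)) + 9098) = √((3/47 + 37/30) + 9098) = √(1829/1410 + 9098) = √(12830009/1410) = √18090312690/1410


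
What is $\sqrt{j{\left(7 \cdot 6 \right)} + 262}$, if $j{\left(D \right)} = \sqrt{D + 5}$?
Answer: $\sqrt{262 + \sqrt{47}} \approx 16.397$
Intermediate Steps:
$j{\left(D \right)} = \sqrt{5 + D}$
$\sqrt{j{\left(7 \cdot 6 \right)} + 262} = \sqrt{\sqrt{5 + 7 \cdot 6} + 262} = \sqrt{\sqrt{5 + 42} + 262} = \sqrt{\sqrt{47} + 262} = \sqrt{262 + \sqrt{47}}$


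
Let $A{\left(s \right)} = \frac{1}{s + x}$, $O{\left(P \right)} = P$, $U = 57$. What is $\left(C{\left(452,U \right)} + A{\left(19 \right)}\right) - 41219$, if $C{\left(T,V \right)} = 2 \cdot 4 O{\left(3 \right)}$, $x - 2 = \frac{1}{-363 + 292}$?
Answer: $- \frac{61380479}{1490} \approx -41195.0$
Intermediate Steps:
$x = \frac{141}{71}$ ($x = 2 + \frac{1}{-363 + 292} = 2 + \frac{1}{-71} = 2 - \frac{1}{71} = \frac{141}{71} \approx 1.9859$)
$C{\left(T,V \right)} = 24$ ($C{\left(T,V \right)} = 2 \cdot 4 \cdot 3 = 8 \cdot 3 = 24$)
$A{\left(s \right)} = \frac{1}{\frac{141}{71} + s}$ ($A{\left(s \right)} = \frac{1}{s + \frac{141}{71}} = \frac{1}{\frac{141}{71} + s}$)
$\left(C{\left(452,U \right)} + A{\left(19 \right)}\right) - 41219 = \left(24 + \frac{71}{141 + 71 \cdot 19}\right) - 41219 = \left(24 + \frac{71}{141 + 1349}\right) - 41219 = \left(24 + \frac{71}{1490}\right) - 41219 = \frac{35831}{1490} - 41219 = - \frac{61380479}{1490}$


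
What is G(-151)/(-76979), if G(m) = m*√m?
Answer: 151*I*√151/76979 ≈ 0.024104*I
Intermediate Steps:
G(m) = m^(3/2)
G(-151)/(-76979) = (-151)^(3/2)/(-76979) = -151*I*√151*(-1/76979) = 151*I*√151/76979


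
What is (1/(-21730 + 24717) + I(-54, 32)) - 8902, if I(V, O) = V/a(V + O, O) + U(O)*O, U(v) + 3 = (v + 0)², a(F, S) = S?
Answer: 1135935207/47792 ≈ 23768.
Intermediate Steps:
U(v) = -3 + v² (U(v) = -3 + (v + 0)² = -3 + v²)
I(V, O) = O*(-3 + O²) + V/O (I(V, O) = V/O + (-3 + O²)*O = V/O + O*(-3 + O²) = O*(-3 + O²) + V/O)
(1/(-21730 + 24717) + I(-54, 32)) - 8902 = (1/(-21730 + 24717) + (32³ - 3*32 - 54/32)) - 8902 = (1/2987 + (32768 - 96 - 54*1/32)) - 8902 = (1/2987 + (32768 - 96 - 27/16)) - 8902 = (1/2987 + 522725/16) - 8902 = 1561379591/47792 - 8902 = 1135935207/47792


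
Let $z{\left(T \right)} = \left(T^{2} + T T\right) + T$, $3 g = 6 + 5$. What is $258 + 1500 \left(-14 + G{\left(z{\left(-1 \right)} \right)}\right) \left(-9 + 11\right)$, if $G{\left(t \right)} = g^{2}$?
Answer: $- \frac{4226}{3} \approx -1408.7$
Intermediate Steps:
$g = \frac{11}{3}$ ($g = \frac{6 + 5}{3} = \frac{1}{3} \cdot 11 = \frac{11}{3} \approx 3.6667$)
$z{\left(T \right)} = T + 2 T^{2}$ ($z{\left(T \right)} = \left(T^{2} + T^{2}\right) + T = 2 T^{2} + T = T + 2 T^{2}$)
$G{\left(t \right)} = \frac{121}{9}$ ($G{\left(t \right)} = \left(\frac{11}{3}\right)^{2} = \frac{121}{9}$)
$258 + 1500 \left(-14 + G{\left(z{\left(-1 \right)} \right)}\right) \left(-9 + 11\right) = 258 + 1500 \left(-14 + \frac{121}{9}\right) \left(-9 + 11\right) = 258 + 1500 \left(\left(- \frac{5}{9}\right) 2\right) = 258 + 1500 \left(- \frac{10}{9}\right) = 258 - \frac{5000}{3} = - \frac{4226}{3}$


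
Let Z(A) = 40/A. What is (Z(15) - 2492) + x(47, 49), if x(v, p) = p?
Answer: -7321/3 ≈ -2440.3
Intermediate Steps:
(Z(15) - 2492) + x(47, 49) = (40/15 - 2492) + 49 = (40*(1/15) - 2492) + 49 = (8/3 - 2492) + 49 = -7468/3 + 49 = -7321/3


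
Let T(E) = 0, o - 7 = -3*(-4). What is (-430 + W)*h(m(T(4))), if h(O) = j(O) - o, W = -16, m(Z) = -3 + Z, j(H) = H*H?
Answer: 4460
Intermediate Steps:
j(H) = H**2
o = 19 (o = 7 - 3*(-4) = 7 + 12 = 19)
h(O) = -19 + O**2 (h(O) = O**2 - 1*19 = O**2 - 19 = -19 + O**2)
(-430 + W)*h(m(T(4))) = (-430 - 16)*(-19 + (-3 + 0)**2) = -446*(-19 + (-3)**2) = -446*(-19 + 9) = -446*(-10) = 4460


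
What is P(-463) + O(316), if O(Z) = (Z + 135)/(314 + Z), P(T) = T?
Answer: -291239/630 ≈ -462.28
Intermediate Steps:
O(Z) = (135 + Z)/(314 + Z)
P(-463) + O(316) = -463 + (135 + 316)/(314 + 316) = -463 + 451/630 = -291239/630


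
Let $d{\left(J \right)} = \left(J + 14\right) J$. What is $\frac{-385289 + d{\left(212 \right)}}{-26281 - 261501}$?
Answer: $\frac{337377}{287782} \approx 1.1723$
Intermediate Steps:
$d{\left(J \right)} = J \left(14 + J\right)$ ($d{\left(J \right)} = \left(14 + J\right) J = J \left(14 + J\right)$)
$\frac{-385289 + d{\left(212 \right)}}{-26281 - 261501} = \frac{-385289 + 212 \left(14 + 212\right)}{-26281 - 261501} = \frac{-385289 + 212 \cdot 226}{-287782} = \left(-385289 + 47912\right) \left(- \frac{1}{287782}\right) = \left(-337377\right) \left(- \frac{1}{287782}\right) = \frac{337377}{287782}$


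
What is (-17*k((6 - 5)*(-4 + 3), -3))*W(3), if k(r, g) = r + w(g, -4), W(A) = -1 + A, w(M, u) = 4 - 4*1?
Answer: 34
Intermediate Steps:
w(M, u) = 0 (w(M, u) = 4 - 4 = 0)
k(r, g) = r (k(r, g) = r + 0 = r)
(-17*k((6 - 5)*(-4 + 3), -3))*W(3) = (-17*(6 - 5)*(-4 + 3))*(-1 + 3) = -17*(-1)*2 = 17*2 = 34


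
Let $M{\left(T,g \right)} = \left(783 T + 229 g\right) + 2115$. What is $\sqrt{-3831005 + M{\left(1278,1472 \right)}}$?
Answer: $6 i \sqrt{69198} \approx 1578.3 i$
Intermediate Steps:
$M{\left(T,g \right)} = 2115 + 229 g + 783 T$ ($M{\left(T,g \right)} = \left(229 g + 783 T\right) + 2115 = 2115 + 229 g + 783 T$)
$\sqrt{-3831005 + M{\left(1278,1472 \right)}} = \sqrt{-3831005 + \left(2115 + 229 \cdot 1472 + 783 \cdot 1278\right)} = \sqrt{-3831005 + \left(2115 + 337088 + 1000674\right)} = \sqrt{-3831005 + 1339877} = \sqrt{-2491128} = 6 i \sqrt{69198}$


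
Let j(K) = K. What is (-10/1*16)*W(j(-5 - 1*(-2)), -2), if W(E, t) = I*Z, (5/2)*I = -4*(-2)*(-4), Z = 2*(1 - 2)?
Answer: -4096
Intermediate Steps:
Z = -2 (Z = 2*(-1) = -2)
I = -64/5 (I = 2*(-4*(-2)*(-4))/5 = 2*(8*(-4))/5 = (2/5)*(-32) = -64/5 ≈ -12.800)
W(E, t) = 128/5 (W(E, t) = -64/5*(-2) = 128/5)
(-10/1*16)*W(j(-5 - 1*(-2)), -2) = (-10/1*16)*(128/5) = (-10*1*16)*(128/5) = -10*16*(128/5) = -160*128/5 = -4096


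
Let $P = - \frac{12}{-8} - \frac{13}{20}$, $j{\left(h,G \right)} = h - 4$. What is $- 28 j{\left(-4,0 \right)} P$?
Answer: $\frac{952}{5} \approx 190.4$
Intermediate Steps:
$j{\left(h,G \right)} = -4 + h$
$P = \frac{17}{20}$ ($P = \left(-12\right) \left(- \frac{1}{8}\right) - \frac{13}{20} = \frac{3}{2} - \frac{13}{20} = \frac{17}{20} \approx 0.85$)
$- 28 j{\left(-4,0 \right)} P = - 28 \left(-4 - 4\right) \frac{17}{20} = \left(-28\right) \left(-8\right) \frac{17}{20} = 224 \cdot \frac{17}{20} = \frac{952}{5}$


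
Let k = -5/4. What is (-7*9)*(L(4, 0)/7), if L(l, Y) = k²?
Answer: -225/16 ≈ -14.063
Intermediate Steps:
k = -5/4 (k = -5*¼ = -5/4 ≈ -1.2500)
L(l, Y) = 25/16 (L(l, Y) = (-5/4)² = 25/16)
(-7*9)*(L(4, 0)/7) = (-7*9)*((25/16)/7) = -1575/(16*7) = -63*25/112 = -225/16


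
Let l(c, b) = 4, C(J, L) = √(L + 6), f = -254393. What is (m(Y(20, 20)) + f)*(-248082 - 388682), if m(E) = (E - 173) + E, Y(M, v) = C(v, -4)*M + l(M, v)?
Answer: 162093370312 - 25470560*√2 ≈ 1.6206e+11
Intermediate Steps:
C(J, L) = √(6 + L)
Y(M, v) = 4 + M*√2 (Y(M, v) = √(6 - 4)*M + 4 = √2*M + 4 = M*√2 + 4 = 4 + M*√2)
m(E) = -173 + 2*E (m(E) = (-173 + E) + E = -173 + 2*E)
(m(Y(20, 20)) + f)*(-248082 - 388682) = ((-173 + 2*(4 + 20*√2)) - 254393)*(-248082 - 388682) = ((-173 + (8 + 40*√2)) - 254393)*(-636764) = ((-165 + 40*√2) - 254393)*(-636764) = (-254558 + 40*√2)*(-636764) = 162093370312 - 25470560*√2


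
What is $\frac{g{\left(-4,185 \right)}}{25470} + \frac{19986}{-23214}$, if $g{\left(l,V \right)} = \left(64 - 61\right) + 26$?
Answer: $- \frac{84728369}{98543430} \approx -0.85981$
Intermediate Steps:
$g{\left(l,V \right)} = 29$ ($g{\left(l,V \right)} = 3 + 26 = 29$)
$\frac{g{\left(-4,185 \right)}}{25470} + \frac{19986}{-23214} = \frac{29}{25470} + \frac{19986}{-23214} = 29 \cdot \frac{1}{25470} + 19986 \left(- \frac{1}{23214}\right) = \frac{29}{25470} - \frac{3331}{3869} = - \frac{84728369}{98543430}$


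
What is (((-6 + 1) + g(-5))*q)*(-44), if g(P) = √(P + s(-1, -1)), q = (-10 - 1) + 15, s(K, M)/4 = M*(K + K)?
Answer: 880 - 176*√3 ≈ 575.16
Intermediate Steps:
s(K, M) = 8*K*M (s(K, M) = 4*(M*(K + K)) = 4*(M*(2*K)) = 4*(2*K*M) = 8*K*M)
q = 4 (q = -11 + 15 = 4)
g(P) = √(8 + P) (g(P) = √(P + 8*(-1)*(-1)) = √(P + 8) = √(8 + P))
(((-6 + 1) + g(-5))*q)*(-44) = (((-6 + 1) + √(8 - 5))*4)*(-44) = ((-5 + √3)*4)*(-44) = (-20 + 4*√3)*(-44) = 880 - 176*√3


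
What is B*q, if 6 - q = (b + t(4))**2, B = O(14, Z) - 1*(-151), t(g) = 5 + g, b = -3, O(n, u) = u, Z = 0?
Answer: -4530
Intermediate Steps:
B = 151 (B = 0 - 1*(-151) = 0 + 151 = 151)
q = -30 (q = 6 - (-3 + (5 + 4))**2 = 6 - (-3 + 9)**2 = 6 - 1*6**2 = 6 - 1*36 = 6 - 36 = -30)
B*q = 151*(-30) = -4530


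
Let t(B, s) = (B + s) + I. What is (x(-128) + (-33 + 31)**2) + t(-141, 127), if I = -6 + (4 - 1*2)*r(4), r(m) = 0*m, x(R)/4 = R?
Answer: -528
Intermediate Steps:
x(R) = 4*R
r(m) = 0
I = -6 (I = -6 + (4 - 1*2)*0 = -6 + (4 - 2)*0 = -6 + 2*0 = -6 + 0 = -6)
t(B, s) = -6 + B + s (t(B, s) = (B + s) - 6 = -6 + B + s)
(x(-128) + (-33 + 31)**2) + t(-141, 127) = (4*(-128) + (-33 + 31)**2) + (-6 - 141 + 127) = (-512 + (-2)**2) - 20 = (-512 + 4) - 20 = -508 - 20 = -528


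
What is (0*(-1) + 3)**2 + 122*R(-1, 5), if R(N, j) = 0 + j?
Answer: 619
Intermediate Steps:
R(N, j) = j
(0*(-1) + 3)**2 + 122*R(-1, 5) = (0*(-1) + 3)**2 + 122*5 = (0 + 3)**2 + 610 = 3**2 + 610 = 9 + 610 = 619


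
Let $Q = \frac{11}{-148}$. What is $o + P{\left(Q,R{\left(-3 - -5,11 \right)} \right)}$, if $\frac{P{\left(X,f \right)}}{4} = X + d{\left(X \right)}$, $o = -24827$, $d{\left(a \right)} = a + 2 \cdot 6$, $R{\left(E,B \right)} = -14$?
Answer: $- \frac{916845}{37} \approx -24780.0$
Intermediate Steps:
$d{\left(a \right)} = 12 + a$ ($d{\left(a \right)} = a + 12 = 12 + a$)
$Q = - \frac{11}{148}$ ($Q = 11 \left(- \frac{1}{148}\right) = - \frac{11}{148} \approx -0.074324$)
$P{\left(X,f \right)} = 48 + 8 X$ ($P{\left(X,f \right)} = 4 \left(X + \left(12 + X\right)\right) = 4 \left(12 + 2 X\right) = 48 + 8 X$)
$o + P{\left(Q,R{\left(-3 - -5,11 \right)} \right)} = -24827 + \left(48 + 8 \left(- \frac{11}{148}\right)\right) = -24827 + \left(48 - \frac{22}{37}\right) = -24827 + \frac{1754}{37} = - \frac{916845}{37}$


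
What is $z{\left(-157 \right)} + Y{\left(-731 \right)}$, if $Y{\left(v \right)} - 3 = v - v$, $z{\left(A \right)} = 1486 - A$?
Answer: $1646$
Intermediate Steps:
$Y{\left(v \right)} = 3$ ($Y{\left(v \right)} = 3 + \left(v - v\right) = 3 + 0 = 3$)
$z{\left(-157 \right)} + Y{\left(-731 \right)} = \left(1486 - -157\right) + 3 = \left(1486 + 157\right) + 3 = 1643 + 3 = 1646$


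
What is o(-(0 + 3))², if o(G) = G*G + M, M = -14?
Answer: 25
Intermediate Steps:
o(G) = -14 + G² (o(G) = G*G - 14 = G² - 14 = -14 + G²)
o(-(0 + 3))² = (-14 + (-(0 + 3))²)² = (-14 + (-1*3)²)² = (-14 + (-3)²)² = (-14 + 9)² = (-5)² = 25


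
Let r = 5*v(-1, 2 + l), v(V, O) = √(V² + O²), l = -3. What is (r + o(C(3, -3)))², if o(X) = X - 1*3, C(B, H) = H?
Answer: 86 - 60*√2 ≈ 1.1472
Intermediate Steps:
o(X) = -3 + X (o(X) = X - 3 = -3 + X)
v(V, O) = √(O² + V²)
r = 5*√2 (r = 5*√((2 - 3)² + (-1)²) = 5*√((-1)² + 1) = 5*√(1 + 1) = 5*√2 ≈ 7.0711)
(r + o(C(3, -3)))² = (5*√2 + (-3 - 3))² = (5*√2 - 6)² = (-6 + 5*√2)²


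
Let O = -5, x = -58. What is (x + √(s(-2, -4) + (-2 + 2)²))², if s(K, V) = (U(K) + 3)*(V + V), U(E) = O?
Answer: 2916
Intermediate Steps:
U(E) = -5
s(K, V) = -4*V (s(K, V) = (-5 + 3)*(V + V) = -4*V)
(x + √(s(-2, -4) + (-2 + 2)²))² = (-58 + √(-4*(-4) + (-2 + 2)²))² = (-58 + √(16 + 0²))² = (-58 + √(16 + 0))² = (-58 + √16)² = (-58 + 4)² = (-54)² = 2916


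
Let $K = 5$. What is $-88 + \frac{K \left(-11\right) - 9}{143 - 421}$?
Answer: $- \frac{12200}{139} \approx -87.77$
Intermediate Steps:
$-88 + \frac{K \left(-11\right) - 9}{143 - 421} = -88 + \frac{5 \left(-11\right) - 9}{143 - 421} = -88 + \frac{-55 - 9}{-278} = -88 - - \frac{32}{139} = -88 + \frac{32}{139} = - \frac{12200}{139}$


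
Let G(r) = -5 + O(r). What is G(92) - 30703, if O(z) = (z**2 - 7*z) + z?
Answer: -22796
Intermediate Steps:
O(z) = z**2 - 6*z
G(r) = -5 + r*(-6 + r)
G(92) - 30703 = (-5 + 92*(-6 + 92)) - 30703 = (-5 + 92*86) - 30703 = (-5 + 7912) - 30703 = 7907 - 30703 = -22796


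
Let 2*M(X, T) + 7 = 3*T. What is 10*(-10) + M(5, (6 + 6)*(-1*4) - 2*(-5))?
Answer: -321/2 ≈ -160.50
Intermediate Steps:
M(X, T) = -7/2 + 3*T/2 (M(X, T) = -7/2 + (3*T)/2 = -7/2 + 3*T/2)
10*(-10) + M(5, (6 + 6)*(-1*4) - 2*(-5)) = 10*(-10) + (-7/2 + 3*((6 + 6)*(-1*4) - 2*(-5))/2) = -100 + (-7/2 + 3*(12*(-4) + 10)/2) = -100 + (-7/2 + 3*(-48 + 10)/2) = -100 + (-7/2 + (3/2)*(-38)) = -100 + (-7/2 - 57) = -100 - 121/2 = -321/2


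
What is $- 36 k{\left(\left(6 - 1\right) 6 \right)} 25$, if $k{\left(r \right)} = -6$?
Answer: $5400$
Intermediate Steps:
$- 36 k{\left(\left(6 - 1\right) 6 \right)} 25 = \left(-36\right) \left(-6\right) 25 = 216 \cdot 25 = 5400$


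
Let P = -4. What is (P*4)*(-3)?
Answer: 48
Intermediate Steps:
(P*4)*(-3) = -4*4*(-3) = -16*(-3) = 48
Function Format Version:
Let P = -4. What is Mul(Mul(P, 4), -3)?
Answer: 48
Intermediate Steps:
Mul(Mul(P, 4), -3) = Mul(Mul(-4, 4), -3) = Mul(-16, -3) = 48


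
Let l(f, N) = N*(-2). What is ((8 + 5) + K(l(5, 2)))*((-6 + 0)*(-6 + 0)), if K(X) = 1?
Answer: 504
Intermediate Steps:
l(f, N) = -2*N
((8 + 5) + K(l(5, 2)))*((-6 + 0)*(-6 + 0)) = ((8 + 5) + 1)*((-6 + 0)*(-6 + 0)) = (13 + 1)*(-6*(-6)) = 14*36 = 504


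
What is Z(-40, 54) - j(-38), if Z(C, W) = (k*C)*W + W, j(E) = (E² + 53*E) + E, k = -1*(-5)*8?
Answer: -85738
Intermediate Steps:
k = 40 (k = 5*8 = 40)
j(E) = E² + 54*E
Z(C, W) = W + 40*C*W (Z(C, W) = (40*C)*W + W = 40*C*W + W = W + 40*C*W)
Z(-40, 54) - j(-38) = 54*(1 + 40*(-40)) - (-38)*(54 - 38) = 54*(1 - 1600) - (-38)*16 = 54*(-1599) - 1*(-608) = -86346 + 608 = -85738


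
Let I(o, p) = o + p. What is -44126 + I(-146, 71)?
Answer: -44201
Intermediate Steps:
-44126 + I(-146, 71) = -44126 + (-146 + 71) = -44126 - 75 = -44201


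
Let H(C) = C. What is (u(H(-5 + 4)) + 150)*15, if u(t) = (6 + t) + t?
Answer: 2310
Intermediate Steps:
u(t) = 6 + 2*t
(u(H(-5 + 4)) + 150)*15 = ((6 + 2*(-5 + 4)) + 150)*15 = ((6 + 2*(-1)) + 150)*15 = ((6 - 2) + 150)*15 = (4 + 150)*15 = 154*15 = 2310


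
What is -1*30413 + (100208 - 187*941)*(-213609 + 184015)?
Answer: 2241981433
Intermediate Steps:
-1*30413 + (100208 - 187*941)*(-213609 + 184015) = -30413 + (100208 - 175967)*(-29594) = -30413 - 75759*(-29594) = -30413 + 2242011846 = 2241981433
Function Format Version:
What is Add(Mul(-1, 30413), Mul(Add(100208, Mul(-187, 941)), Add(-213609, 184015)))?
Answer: 2241981433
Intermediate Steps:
Add(Mul(-1, 30413), Mul(Add(100208, Mul(-187, 941)), Add(-213609, 184015))) = Add(-30413, Mul(Add(100208, -175967), -29594)) = Add(-30413, Mul(-75759, -29594)) = Add(-30413, 2242011846) = 2241981433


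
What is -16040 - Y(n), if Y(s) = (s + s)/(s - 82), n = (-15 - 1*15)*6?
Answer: -2101420/131 ≈ -16041.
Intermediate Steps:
n = -180 (n = (-15 - 15)*6 = -30*6 = -180)
Y(s) = 2*s/(-82 + s) (Y(s) = (2*s)/(-82 + s) = 2*s/(-82 + s))
-16040 - Y(n) = -16040 - 2*(-180)/(-82 - 180) = -16040 - 2*(-180)/(-262) = -16040 - 2*(-180)*(-1)/262 = -16040 - 1*180/131 = -16040 - 180/131 = -2101420/131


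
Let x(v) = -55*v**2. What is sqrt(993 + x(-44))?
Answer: I*sqrt(105487) ≈ 324.79*I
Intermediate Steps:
sqrt(993 + x(-44)) = sqrt(993 - 55*(-44)**2) = sqrt(993 - 55*1936) = sqrt(993 - 106480) = sqrt(-105487) = I*sqrt(105487)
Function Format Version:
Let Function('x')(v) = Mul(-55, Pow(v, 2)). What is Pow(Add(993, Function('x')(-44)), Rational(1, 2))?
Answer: Mul(I, Pow(105487, Rational(1, 2))) ≈ Mul(324.79, I)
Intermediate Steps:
Pow(Add(993, Function('x')(-44)), Rational(1, 2)) = Pow(Add(993, Mul(-55, Pow(-44, 2))), Rational(1, 2)) = Pow(Add(993, Mul(-55, 1936)), Rational(1, 2)) = Pow(Add(993, -106480), Rational(1, 2)) = Pow(-105487, Rational(1, 2)) = Mul(I, Pow(105487, Rational(1, 2)))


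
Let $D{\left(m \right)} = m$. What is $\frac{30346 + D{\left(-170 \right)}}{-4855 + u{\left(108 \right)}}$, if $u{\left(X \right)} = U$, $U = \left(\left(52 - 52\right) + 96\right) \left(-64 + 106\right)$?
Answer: $- \frac{30176}{823} \approx -36.666$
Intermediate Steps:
$U = 4032$ ($U = \left(0 + 96\right) 42 = 96 \cdot 42 = 4032$)
$u{\left(X \right)} = 4032$
$\frac{30346 + D{\left(-170 \right)}}{-4855 + u{\left(108 \right)}} = \frac{30346 - 170}{-4855 + 4032} = \frac{30176}{-823} = 30176 \left(- \frac{1}{823}\right) = - \frac{30176}{823}$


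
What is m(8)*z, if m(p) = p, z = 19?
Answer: 152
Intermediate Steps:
m(8)*z = 8*19 = 152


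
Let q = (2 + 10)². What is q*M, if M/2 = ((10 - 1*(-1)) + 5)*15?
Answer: 69120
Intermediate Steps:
M = 480 (M = 2*(((10 - 1*(-1)) + 5)*15) = 2*(((10 + 1) + 5)*15) = 2*((11 + 5)*15) = 2*(16*15) = 2*240 = 480)
q = 144 (q = 12² = 144)
q*M = 144*480 = 69120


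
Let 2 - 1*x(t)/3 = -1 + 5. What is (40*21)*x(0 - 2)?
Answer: -5040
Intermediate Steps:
x(t) = -6 (x(t) = 6 - 3*(-1 + 5) = 6 - 3*4 = 6 - 12 = -6)
(40*21)*x(0 - 2) = (40*21)*(-6) = 840*(-6) = -5040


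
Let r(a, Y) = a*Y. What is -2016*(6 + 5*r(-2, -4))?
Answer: -92736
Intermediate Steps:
r(a, Y) = Y*a
-2016*(6 + 5*r(-2, -4)) = -2016*(6 + 5*(-4*(-2))) = -2016*(6 + 5*8) = -2016*(6 + 40) = -2016*46 = -92736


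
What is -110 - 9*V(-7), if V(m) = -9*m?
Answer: -677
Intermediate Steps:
-110 - 9*V(-7) = -110 - (-81)*(-7) = -110 - 9*63 = -110 - 567 = -677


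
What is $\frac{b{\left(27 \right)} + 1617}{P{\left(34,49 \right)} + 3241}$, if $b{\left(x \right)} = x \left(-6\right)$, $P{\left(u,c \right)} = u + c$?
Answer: $\frac{485}{1108} \approx 0.43773$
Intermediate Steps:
$P{\left(u,c \right)} = c + u$
$b{\left(x \right)} = - 6 x$
$\frac{b{\left(27 \right)} + 1617}{P{\left(34,49 \right)} + 3241} = \frac{\left(-6\right) 27 + 1617}{\left(49 + 34\right) + 3241} = \frac{-162 + 1617}{83 + 3241} = \frac{1455}{3324} = 1455 \cdot \frac{1}{3324} = \frac{485}{1108}$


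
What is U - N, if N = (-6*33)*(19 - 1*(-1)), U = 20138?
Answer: 24098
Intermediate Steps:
N = -3960 (N = -198*(19 + 1) = -198*20 = -3960)
U - N = 20138 - 1*(-3960) = 20138 + 3960 = 24098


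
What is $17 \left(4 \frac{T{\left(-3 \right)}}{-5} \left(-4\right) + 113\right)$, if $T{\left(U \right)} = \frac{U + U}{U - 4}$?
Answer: $\frac{68867}{35} \approx 1967.6$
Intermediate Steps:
$T{\left(U \right)} = \frac{2 U}{-4 + U}$
$17 \left(4 \frac{T{\left(-3 \right)}}{-5} \left(-4\right) + 113\right) = 17 \left(4 \frac{2 \left(-3\right) \frac{1}{-4 - 3}}{-5} \left(-4\right) + 113\right) = 17 \left(4 \cdot 2 \left(-3\right) \frac{1}{-7} \left(- \frac{1}{5}\right) \left(-4\right) + 113\right) = 17 \left(4 \cdot 2 \left(-3\right) \left(- \frac{1}{7}\right) \left(- \frac{1}{5}\right) \left(-4\right) + 113\right) = 17 \left(4 \cdot \frac{6}{7} \left(- \frac{1}{5}\right) \left(-4\right) + 113\right) = 17 \left(4 \left(- \frac{6}{35}\right) \left(-4\right) + 113\right) = 17 \left(\left(- \frac{24}{35}\right) \left(-4\right) + 113\right) = 17 \left(\frac{96}{35} + 113\right) = 17 \cdot \frac{4051}{35} = \frac{68867}{35}$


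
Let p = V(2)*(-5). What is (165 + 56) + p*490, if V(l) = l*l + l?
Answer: -14479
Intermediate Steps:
V(l) = l + l**2 (V(l) = l**2 + l = l + l**2)
p = -30 (p = (2*(1 + 2))*(-5) = (2*3)*(-5) = 6*(-5) = -30)
(165 + 56) + p*490 = (165 + 56) - 30*490 = 221 - 14700 = -14479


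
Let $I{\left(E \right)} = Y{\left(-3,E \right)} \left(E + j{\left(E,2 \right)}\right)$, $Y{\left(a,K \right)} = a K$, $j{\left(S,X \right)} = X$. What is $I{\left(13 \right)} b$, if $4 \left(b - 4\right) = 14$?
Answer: $- \frac{8775}{2} \approx -4387.5$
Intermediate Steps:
$b = \frac{15}{2}$ ($b = 4 + \frac{1}{4} \cdot 14 = 4 + \frac{7}{2} = \frac{15}{2} \approx 7.5$)
$Y{\left(a,K \right)} = K a$
$I{\left(E \right)} = - 3 E \left(2 + E\right)$ ($I{\left(E \right)} = E \left(-3\right) \left(E + 2\right) = - 3 E \left(2 + E\right)$)
$I{\left(13 \right)} b = \left(-3\right) 13 \left(2 + 13\right) \frac{15}{2} = \left(-3\right) 13 \cdot 15 \cdot \frac{15}{2} = \left(-585\right) \frac{15}{2} = - \frac{8775}{2}$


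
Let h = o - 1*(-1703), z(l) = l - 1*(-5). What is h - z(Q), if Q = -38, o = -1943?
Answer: -207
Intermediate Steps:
z(l) = 5 + l (z(l) = l + 5 = 5 + l)
h = -240 (h = -1943 - 1*(-1703) = -1943 + 1703 = -240)
h - z(Q) = -240 - (5 - 38) = -240 - 1*(-33) = -240 + 33 = -207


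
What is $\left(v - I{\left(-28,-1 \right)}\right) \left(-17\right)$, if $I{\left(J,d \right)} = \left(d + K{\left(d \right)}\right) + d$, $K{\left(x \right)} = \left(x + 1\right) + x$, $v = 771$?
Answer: $-13158$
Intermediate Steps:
$K{\left(x \right)} = 1 + 2 x$ ($K{\left(x \right)} = \left(1 + x\right) + x = 1 + 2 x$)
$I{\left(J,d \right)} = 1 + 4 d$ ($I{\left(J,d \right)} = \left(d + \left(1 + 2 d\right)\right) + d = \left(1 + 3 d\right) + d = 1 + 4 d$)
$\left(v - I{\left(-28,-1 \right)}\right) \left(-17\right) = \left(771 - \left(1 + 4 \left(-1\right)\right)\right) \left(-17\right) = \left(771 - \left(1 - 4\right)\right) \left(-17\right) = \left(771 - -3\right) \left(-17\right) = \left(771 + 3\right) \left(-17\right) = 774 \left(-17\right) = -13158$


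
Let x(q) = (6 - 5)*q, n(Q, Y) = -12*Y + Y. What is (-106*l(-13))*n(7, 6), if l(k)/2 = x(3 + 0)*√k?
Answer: 41976*I*√13 ≈ 1.5135e+5*I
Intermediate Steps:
n(Q, Y) = -11*Y
x(q) = q (x(q) = 1*q = q)
l(k) = 6*√k (l(k) = 2*((3 + 0)*√k) = 2*(3*√k) = 6*√k)
(-106*l(-13))*n(7, 6) = (-636*√(-13))*(-11*6) = -636*I*√13*(-66) = 41976*I*√13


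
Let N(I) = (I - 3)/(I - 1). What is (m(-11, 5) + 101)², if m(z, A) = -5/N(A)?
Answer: 8281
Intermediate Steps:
N(I) = (-3 + I)/(-1 + I)
m(z, A) = -5*(-1 + A)/(-3 + A)
(m(-11, 5) + 101)² = (5*(1 - 1*5)/(-3 + 5) + 101)² = (5*(1 - 5)/2 + 101)² = (5*(½)*(-4) + 101)² = (-10 + 101)² = 91² = 8281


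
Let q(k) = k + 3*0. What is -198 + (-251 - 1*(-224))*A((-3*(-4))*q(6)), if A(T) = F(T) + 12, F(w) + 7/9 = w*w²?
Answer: -10078197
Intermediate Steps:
F(w) = -7/9 + w³ (F(w) = -7/9 + w*w² = -7/9 + w³)
q(k) = k (q(k) = k + 0 = k)
A(T) = 101/9 + T³ (A(T) = (-7/9 + T³) + 12 = 101/9 + T³)
-198 + (-251 - 1*(-224))*A((-3*(-4))*q(6)) = -198 + (-251 - 1*(-224))*(101/9 + (-3*(-4)*6)³) = -198 + (-251 + 224)*(101/9 + (12*6)³) = -198 - 27*(101/9 + 72³) = -198 - 27*(101/9 + 373248) = -198 - 27*3359333/9 = -198 - 10077999 = -10078197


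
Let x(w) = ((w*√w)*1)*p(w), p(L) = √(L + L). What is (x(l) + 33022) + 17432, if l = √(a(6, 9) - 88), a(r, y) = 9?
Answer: 50454 - 79*√2 ≈ 50342.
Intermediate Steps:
p(L) = √2*√L (p(L) = √(2*L) = √2*√L)
l = I*√79 (l = √(9 - 88) = √(-79) = I*√79 ≈ 8.8882*I)
x(w) = √2*w² (x(w) = ((w*√w)*1)*(√2*√w) = (w^(3/2)*1)*(√2*√w) = w^(3/2)*(√2*√w) = √2*w²)
(x(l) + 33022) + 17432 = (√2*(I*√79)² + 33022) + 17432 = (√2*(-79) + 33022) + 17432 = (-79*√2 + 33022) + 17432 = (33022 - 79*√2) + 17432 = 50454 - 79*√2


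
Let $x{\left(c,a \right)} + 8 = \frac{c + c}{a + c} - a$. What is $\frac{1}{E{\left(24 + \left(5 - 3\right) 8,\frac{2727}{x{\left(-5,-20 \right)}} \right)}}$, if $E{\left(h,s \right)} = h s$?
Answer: $\frac{31}{272700} \approx 0.00011368$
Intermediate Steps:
$x{\left(c,a \right)} = -8 - a + \frac{2 c}{a + c}$ ($x{\left(c,a \right)} = -8 - \left(a - \frac{c + c}{a + c}\right) = -8 - \left(a - \frac{2 c}{a + c}\right) = -8 - a + \frac{2 c}{a + c}$)
$\frac{1}{E{\left(24 + \left(5 - 3\right) 8,\frac{2727}{x{\left(-5,-20 \right)}} \right)}} = \frac{1}{\left(24 + \left(5 - 3\right) 8\right) \frac{2727}{\frac{1}{-20 - 5} \left(- \left(-20\right)^{2} - -160 - -30 - \left(-20\right) \left(-5\right)\right)}} = \frac{1}{\left(24 + 2 \cdot 8\right) \frac{2727}{\frac{1}{-25} \left(\left(-1\right) 400 + 160 + 30 - 100\right)}} = \frac{1}{\left(24 + 16\right) \frac{2727}{\left(- \frac{1}{25}\right) \left(-400 + 160 + 30 - 100\right)}} = \frac{1}{40 \frac{2727}{\left(- \frac{1}{25}\right) \left(-310\right)}} = \frac{1}{40 \frac{2727}{\frac{62}{5}}} = \frac{1}{40 \cdot 2727 \cdot \frac{5}{62}} = \frac{1}{40 \cdot \frac{13635}{62}} = \frac{1}{\frac{272700}{31}} = \frac{31}{272700}$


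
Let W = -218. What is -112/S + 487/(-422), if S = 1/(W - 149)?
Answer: 17345401/422 ≈ 41103.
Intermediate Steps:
S = -1/367 (S = 1/(-218 - 149) = 1/(-367) = -1/367 ≈ -0.0027248)
-112/S + 487/(-422) = -112/(-1/367) + 487/(-422) = -112*(-367) + 487*(-1/422) = 41104 - 487/422 = 17345401/422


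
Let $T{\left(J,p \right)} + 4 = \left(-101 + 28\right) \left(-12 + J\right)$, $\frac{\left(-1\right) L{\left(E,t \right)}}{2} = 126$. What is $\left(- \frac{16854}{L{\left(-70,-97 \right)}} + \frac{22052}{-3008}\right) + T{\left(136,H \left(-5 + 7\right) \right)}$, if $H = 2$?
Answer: $- \frac{142071941}{15792} \approx -8996.5$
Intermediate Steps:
$L{\left(E,t \right)} = -252$ ($L{\left(E,t \right)} = \left(-2\right) 126 = -252$)
$T{\left(J,p \right)} = 872 - 73 J$ ($T{\left(J,p \right)} = -4 + \left(-101 + 28\right) \left(-12 + J\right) = -4 - 73 \left(-12 + J\right) = -4 - \left(-876 + 73 J\right) = 872 - 73 J$)
$\left(- \frac{16854}{L{\left(-70,-97 \right)}} + \frac{22052}{-3008}\right) + T{\left(136,H \left(-5 + 7\right) \right)} = \left(- \frac{16854}{-252} + \frac{22052}{-3008}\right) + \left(872 - 9928\right) = \left(\left(-16854\right) \left(- \frac{1}{252}\right) + 22052 \left(- \frac{1}{3008}\right)\right) + \left(872 - 9928\right) = \left(\frac{2809}{42} - \frac{5513}{752}\right) - 9056 = \frac{940411}{15792} - 9056 = - \frac{142071941}{15792}$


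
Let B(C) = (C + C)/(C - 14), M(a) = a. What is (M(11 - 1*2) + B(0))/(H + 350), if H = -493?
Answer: -9/143 ≈ -0.062937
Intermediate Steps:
B(C) = 2*C/(-14 + C) (B(C) = (2*C)/(-14 + C) = 2*C/(-14 + C))
(M(11 - 1*2) + B(0))/(H + 350) = ((11 - 1*2) + 2*0/(-14 + 0))/(-493 + 350) = ((11 - 2) + 2*0/(-14))/(-143) = (9 + 2*0*(-1/14))*(-1/143) = (9 + 0)*(-1/143) = 9*(-1/143) = -9/143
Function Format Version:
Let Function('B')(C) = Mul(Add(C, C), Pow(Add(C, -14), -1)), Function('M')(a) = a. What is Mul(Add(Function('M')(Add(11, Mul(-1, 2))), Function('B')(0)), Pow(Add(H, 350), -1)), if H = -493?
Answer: Rational(-9, 143) ≈ -0.062937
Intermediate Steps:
Function('B')(C) = Mul(2, C, Pow(Add(-14, C), -1)) (Function('B')(C) = Mul(Mul(2, C), Pow(Add(-14, C), -1)) = Mul(2, C, Pow(Add(-14, C), -1)))
Mul(Add(Function('M')(Add(11, Mul(-1, 2))), Function('B')(0)), Pow(Add(H, 350), -1)) = Mul(Add(Add(11, Mul(-1, 2)), Mul(2, 0, Pow(Add(-14, 0), -1))), Pow(Add(-493, 350), -1)) = Mul(Add(Add(11, -2), Mul(2, 0, Pow(-14, -1))), Pow(-143, -1)) = Mul(Add(9, Mul(2, 0, Rational(-1, 14))), Rational(-1, 143)) = Mul(Add(9, 0), Rational(-1, 143)) = Mul(9, Rational(-1, 143)) = Rational(-9, 143)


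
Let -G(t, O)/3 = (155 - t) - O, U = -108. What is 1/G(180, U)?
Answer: -1/249 ≈ -0.0040161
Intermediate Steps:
G(t, O) = -465 + 3*O + 3*t (G(t, O) = -3*((155 - t) - O) = -3*(155 - O - t) = -465 + 3*O + 3*t)
1/G(180, U) = 1/(-465 + 3*(-108) + 3*180) = 1/(-465 - 324 + 540) = 1/(-249) = -1/249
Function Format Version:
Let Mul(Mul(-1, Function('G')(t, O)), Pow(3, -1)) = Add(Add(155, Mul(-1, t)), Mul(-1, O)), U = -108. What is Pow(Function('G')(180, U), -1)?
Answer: Rational(-1, 249) ≈ -0.0040161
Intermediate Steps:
Function('G')(t, O) = Add(-465, Mul(3, O), Mul(3, t)) (Function('G')(t, O) = Mul(-3, Add(Add(155, Mul(-1, t)), Mul(-1, O))) = Mul(-3, Add(155, Mul(-1, O), Mul(-1, t))) = Add(-465, Mul(3, O), Mul(3, t)))
Pow(Function('G')(180, U), -1) = Pow(Add(-465, Mul(3, -108), Mul(3, 180)), -1) = Pow(Add(-465, -324, 540), -1) = Pow(-249, -1) = Rational(-1, 249)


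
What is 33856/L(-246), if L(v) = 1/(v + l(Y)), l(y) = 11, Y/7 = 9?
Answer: -7956160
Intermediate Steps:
Y = 63 (Y = 7*9 = 63)
L(v) = 1/(11 + v) (L(v) = 1/(v + 11) = 1/(11 + v))
33856/L(-246) = 33856/(1/(11 - 246)) = 33856/(1/(-235)) = 33856/(-1/235) = 33856*(-235) = -7956160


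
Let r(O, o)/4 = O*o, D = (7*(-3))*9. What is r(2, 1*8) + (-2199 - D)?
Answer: -1946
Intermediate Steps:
D = -189 (D = -21*9 = -189)
r(O, o) = 4*O*o (r(O, o) = 4*(O*o) = 4*O*o)
r(2, 1*8) + (-2199 - D) = 4*2*(1*8) + (-2199 - 1*(-189)) = 4*2*8 + (-2199 + 189) = 64 - 2010 = -1946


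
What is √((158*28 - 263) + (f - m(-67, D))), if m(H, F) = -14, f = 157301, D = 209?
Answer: 2*√40369 ≈ 401.84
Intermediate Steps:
√((158*28 - 263) + (f - m(-67, D))) = √((158*28 - 263) + (157301 - 1*(-14))) = √((4424 - 263) + (157301 + 14)) = √(4161 + 157315) = √161476 = 2*√40369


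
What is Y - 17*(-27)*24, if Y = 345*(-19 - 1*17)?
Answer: -1404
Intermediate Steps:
Y = -12420 (Y = 345*(-19 - 17) = 345*(-36) = -12420)
Y - 17*(-27)*24 = -12420 - 17*(-27)*24 = -12420 + 459*24 = -12420 + 11016 = -1404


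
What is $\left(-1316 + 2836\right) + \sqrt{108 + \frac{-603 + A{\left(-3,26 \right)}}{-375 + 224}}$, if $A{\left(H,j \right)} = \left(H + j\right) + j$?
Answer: $1520 + \frac{\sqrt{2546162}}{151} \approx 1530.6$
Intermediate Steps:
$A{\left(H,j \right)} = H + 2 j$
$\left(-1316 + 2836\right) + \sqrt{108 + \frac{-603 + A{\left(-3,26 \right)}}{-375 + 224}} = \left(-1316 + 2836\right) + \sqrt{108 + \frac{-603 + \left(-3 + 2 \cdot 26\right)}{-375 + 224}} = 1520 + \sqrt{108 + \frac{-603 + \left(-3 + 52\right)}{-151}} = 1520 + \sqrt{108 + \left(-603 + 49\right) \left(- \frac{1}{151}\right)} = 1520 + \sqrt{108 - - \frac{554}{151}} = 1520 + \sqrt{108 + \frac{554}{151}} = 1520 + \sqrt{\frac{16862}{151}} = 1520 + \frac{\sqrt{2546162}}{151}$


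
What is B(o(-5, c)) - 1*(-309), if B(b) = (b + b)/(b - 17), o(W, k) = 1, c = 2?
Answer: 2471/8 ≈ 308.88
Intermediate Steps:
B(b) = 2*b/(-17 + b) (B(b) = (2*b)/(-17 + b) = 2*b/(-17 + b))
B(o(-5, c)) - 1*(-309) = 2*1/(-17 + 1) - 1*(-309) = 2*1/(-16) + 309 = 2*1*(-1/16) + 309 = -1/8 + 309 = 2471/8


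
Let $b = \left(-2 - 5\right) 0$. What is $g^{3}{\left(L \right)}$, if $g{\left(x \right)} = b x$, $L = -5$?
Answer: $0$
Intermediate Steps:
$b = 0$ ($b = \left(-7\right) 0 = 0$)
$g{\left(x \right)} = 0$ ($g{\left(x \right)} = 0 x = 0$)
$g^{3}{\left(L \right)} = 0^{3} = 0$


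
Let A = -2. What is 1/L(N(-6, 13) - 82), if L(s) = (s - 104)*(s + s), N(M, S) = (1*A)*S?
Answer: 1/45792 ≈ 2.1838e-5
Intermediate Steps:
N(M, S) = -2*S (N(M, S) = (1*(-2))*S = -2*S)
L(s) = 2*s*(-104 + s) (L(s) = (-104 + s)*(2*s) = 2*s*(-104 + s))
1/L(N(-6, 13) - 82) = 1/(2*(-2*13 - 82)*(-104 + (-2*13 - 82))) = 1/(2*(-26 - 82)*(-104 + (-26 - 82))) = 1/(2*(-108)*(-104 - 108)) = 1/(2*(-108)*(-212)) = 1/45792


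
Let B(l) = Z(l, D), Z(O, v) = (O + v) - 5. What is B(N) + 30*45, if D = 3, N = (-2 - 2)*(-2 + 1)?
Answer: 1352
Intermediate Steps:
N = 4 (N = -4*(-1) = 4)
Z(O, v) = -5 + O + v
B(l) = -2 + l (B(l) = -5 + l + 3 = -2 + l)
B(N) + 30*45 = (-2 + 4) + 30*45 = 2 + 1350 = 1352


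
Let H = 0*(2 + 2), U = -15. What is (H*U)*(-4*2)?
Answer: 0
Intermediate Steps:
H = 0 (H = 0*4 = 0)
(H*U)*(-4*2) = (0*(-15))*(-4*2) = 0*(-8) = 0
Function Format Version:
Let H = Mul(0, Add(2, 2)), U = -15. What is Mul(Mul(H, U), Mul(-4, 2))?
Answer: 0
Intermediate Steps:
H = 0 (H = Mul(0, 4) = 0)
Mul(Mul(H, U), Mul(-4, 2)) = Mul(Mul(0, -15), Mul(-4, 2)) = Mul(0, -8) = 0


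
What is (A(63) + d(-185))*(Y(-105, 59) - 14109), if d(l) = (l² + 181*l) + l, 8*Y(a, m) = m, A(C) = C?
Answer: -34859217/4 ≈ -8.7148e+6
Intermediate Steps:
Y(a, m) = m/8
d(l) = l² + 182*l
(A(63) + d(-185))*(Y(-105, 59) - 14109) = (63 - 185*(182 - 185))*((⅛)*59 - 14109) = (63 - 185*(-3))*(59/8 - 14109) = (63 + 555)*(-112813/8) = 618*(-112813/8) = -34859217/4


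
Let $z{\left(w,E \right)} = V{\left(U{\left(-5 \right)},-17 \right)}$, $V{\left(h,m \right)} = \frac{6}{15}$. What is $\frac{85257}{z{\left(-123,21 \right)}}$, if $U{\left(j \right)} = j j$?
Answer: $\frac{426285}{2} \approx 2.1314 \cdot 10^{5}$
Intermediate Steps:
$U{\left(j \right)} = j^{2}$
$V{\left(h,m \right)} = \frac{2}{5}$ ($V{\left(h,m \right)} = 6 \cdot \frac{1}{15} = \frac{2}{5}$)
$z{\left(w,E \right)} = \frac{2}{5}$
$\frac{85257}{z{\left(-123,21 \right)}} = \frac{85257}{\frac{2}{5}} = 85257 \cdot \frac{5}{2} = \frac{426285}{2}$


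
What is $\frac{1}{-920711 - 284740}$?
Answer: $- \frac{1}{1205451} \approx -8.2956 \cdot 10^{-7}$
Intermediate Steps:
$\frac{1}{-920711 - 284740} = \frac{1}{-1205451} = - \frac{1}{1205451}$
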